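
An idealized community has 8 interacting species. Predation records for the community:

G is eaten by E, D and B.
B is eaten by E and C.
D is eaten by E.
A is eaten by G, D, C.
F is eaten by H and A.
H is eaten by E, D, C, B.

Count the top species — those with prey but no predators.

2

Top species (has prey, but nothing eats it): E, C.
Count: 2.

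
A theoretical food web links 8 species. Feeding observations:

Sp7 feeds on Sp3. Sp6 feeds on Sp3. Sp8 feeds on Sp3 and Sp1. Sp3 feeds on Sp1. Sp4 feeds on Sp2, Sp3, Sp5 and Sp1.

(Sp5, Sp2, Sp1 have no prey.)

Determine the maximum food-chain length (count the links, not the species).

2 links

One longest chain: Sp1 → Sp3 → Sp6.
It has 3 species and 2 links.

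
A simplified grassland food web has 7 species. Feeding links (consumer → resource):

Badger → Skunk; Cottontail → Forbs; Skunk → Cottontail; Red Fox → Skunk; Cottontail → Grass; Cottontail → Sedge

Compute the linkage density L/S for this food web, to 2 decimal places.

L/S = 0.86

There are L = 6 links among S = 7 species.
L/S = 6/7 = 0.8571 ≈ 0.86.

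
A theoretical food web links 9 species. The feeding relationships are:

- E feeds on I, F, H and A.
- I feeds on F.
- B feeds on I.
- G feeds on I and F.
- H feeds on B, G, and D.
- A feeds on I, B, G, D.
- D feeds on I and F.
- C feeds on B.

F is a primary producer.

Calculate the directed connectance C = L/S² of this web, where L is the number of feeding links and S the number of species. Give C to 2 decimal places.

C = 0.22

The web has S = 9 species and L = 18 feeding links.
C = L / S² = 18 / 81 = 0.2222 ≈ 0.22.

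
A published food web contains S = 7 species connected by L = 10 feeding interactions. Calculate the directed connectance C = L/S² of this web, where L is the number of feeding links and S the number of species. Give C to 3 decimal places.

The web has S = 7 species and L = 10 feeding links.
C = L / S² = 10 / 49 = 0.2041 ≈ 0.204.

C = 0.204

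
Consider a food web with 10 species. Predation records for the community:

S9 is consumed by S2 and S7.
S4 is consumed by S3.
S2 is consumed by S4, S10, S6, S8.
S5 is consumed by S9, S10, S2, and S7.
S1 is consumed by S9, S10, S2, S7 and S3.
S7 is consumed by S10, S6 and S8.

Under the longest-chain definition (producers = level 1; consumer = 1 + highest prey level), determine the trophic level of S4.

Trophic level 4

S5 is a producer → level 1.
S9 eats S5 (level 1); other prey at levels: S1 1 → level 2.
S2 eats S9 (level 2); other prey at levels: S5 1, S1 1 → level 3.
S4 eats S2 → level 4.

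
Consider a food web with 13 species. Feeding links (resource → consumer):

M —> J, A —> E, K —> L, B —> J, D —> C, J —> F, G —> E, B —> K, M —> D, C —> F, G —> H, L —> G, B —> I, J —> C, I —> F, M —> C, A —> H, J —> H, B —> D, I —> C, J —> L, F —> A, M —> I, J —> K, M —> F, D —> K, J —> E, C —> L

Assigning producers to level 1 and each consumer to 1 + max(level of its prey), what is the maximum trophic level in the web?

Producers (level 1): B, M.
B → J → K → L → G → E gives E level 6.
No species has a prey at level 6, so no species reaches level 7.

6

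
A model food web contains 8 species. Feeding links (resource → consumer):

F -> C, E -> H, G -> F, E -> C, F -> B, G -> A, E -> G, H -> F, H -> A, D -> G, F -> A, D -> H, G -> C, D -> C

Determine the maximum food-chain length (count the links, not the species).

3 links

One longest chain: E → G → F → C.
It has 4 species and 3 links.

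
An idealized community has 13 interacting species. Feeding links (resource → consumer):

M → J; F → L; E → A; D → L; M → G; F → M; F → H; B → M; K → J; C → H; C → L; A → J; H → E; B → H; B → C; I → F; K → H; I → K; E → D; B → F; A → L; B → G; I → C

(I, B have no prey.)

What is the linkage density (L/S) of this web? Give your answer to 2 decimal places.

L/S = 1.77

There are L = 23 links among S = 13 species.
L/S = 23/13 = 1.7692 ≈ 1.77.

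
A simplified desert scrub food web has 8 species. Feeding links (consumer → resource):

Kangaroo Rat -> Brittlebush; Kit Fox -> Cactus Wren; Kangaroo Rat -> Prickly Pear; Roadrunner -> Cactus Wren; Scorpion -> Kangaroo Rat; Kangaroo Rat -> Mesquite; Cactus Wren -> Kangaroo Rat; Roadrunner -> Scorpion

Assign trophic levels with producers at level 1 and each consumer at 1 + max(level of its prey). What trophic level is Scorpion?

Mesquite is a producer → level 1.
Kangaroo Rat eats Mesquite (level 1); other prey at levels: Brittlebush 1, Prickly Pear 1 → level 2.
Scorpion eats Kangaroo Rat → level 3.

Trophic level 3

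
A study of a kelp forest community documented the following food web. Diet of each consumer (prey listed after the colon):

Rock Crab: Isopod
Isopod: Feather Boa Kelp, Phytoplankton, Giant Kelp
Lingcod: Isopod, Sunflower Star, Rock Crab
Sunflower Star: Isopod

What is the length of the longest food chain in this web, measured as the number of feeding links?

3 links

One longest chain: Feather Boa Kelp → Isopod → Sunflower Star → Lingcod.
It has 4 species and 3 links.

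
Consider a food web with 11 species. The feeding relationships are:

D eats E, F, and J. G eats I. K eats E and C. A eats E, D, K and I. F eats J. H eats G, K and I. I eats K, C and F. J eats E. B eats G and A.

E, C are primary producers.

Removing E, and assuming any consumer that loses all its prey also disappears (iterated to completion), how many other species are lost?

Remove E.
Round 1: J (all prey gone) → extinct.
Round 2: F (all prey gone) → extinct.
Round 3: D (all prey gone) → extinct.
No further losses. Total secondary extinctions: 3.

3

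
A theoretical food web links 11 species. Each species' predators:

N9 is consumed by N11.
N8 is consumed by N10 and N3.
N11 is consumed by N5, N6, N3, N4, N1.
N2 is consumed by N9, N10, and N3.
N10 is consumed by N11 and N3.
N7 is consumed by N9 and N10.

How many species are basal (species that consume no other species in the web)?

Basal species (no prey listed): N7, N2, N8.
Count: 3.

3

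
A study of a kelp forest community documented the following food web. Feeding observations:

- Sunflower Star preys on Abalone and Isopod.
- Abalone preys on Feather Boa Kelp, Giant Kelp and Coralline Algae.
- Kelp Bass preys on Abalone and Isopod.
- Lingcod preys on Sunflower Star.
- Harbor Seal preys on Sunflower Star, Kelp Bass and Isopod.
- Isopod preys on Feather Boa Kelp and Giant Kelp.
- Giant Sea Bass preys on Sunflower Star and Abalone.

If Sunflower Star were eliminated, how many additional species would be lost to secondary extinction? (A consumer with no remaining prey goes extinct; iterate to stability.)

Remove Sunflower Star.
Round 1: Lingcod (all prey gone) → extinct.
No further losses. Total secondary extinctions: 1.

1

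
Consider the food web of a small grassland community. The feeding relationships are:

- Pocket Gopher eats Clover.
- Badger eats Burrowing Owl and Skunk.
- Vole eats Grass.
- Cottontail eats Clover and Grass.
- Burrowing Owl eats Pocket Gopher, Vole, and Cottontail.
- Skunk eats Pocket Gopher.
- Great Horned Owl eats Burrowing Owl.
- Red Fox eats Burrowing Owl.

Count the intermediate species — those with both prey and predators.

5

Intermediate species (has both prey and predators): Vole, Cottontail, Pocket Gopher, Skunk, Burrowing Owl.
Count: 5.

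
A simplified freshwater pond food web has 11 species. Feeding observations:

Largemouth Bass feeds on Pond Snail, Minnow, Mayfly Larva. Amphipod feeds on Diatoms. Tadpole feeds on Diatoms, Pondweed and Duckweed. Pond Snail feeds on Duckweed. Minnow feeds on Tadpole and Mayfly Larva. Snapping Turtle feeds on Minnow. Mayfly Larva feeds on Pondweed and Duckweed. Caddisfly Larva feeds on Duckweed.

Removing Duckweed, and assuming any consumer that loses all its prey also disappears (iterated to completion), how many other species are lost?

2

Remove Duckweed.
Round 1: Caddisfly Larva (all prey gone), Pond Snail (all prey gone) → extinct.
No further losses. Total secondary extinctions: 2.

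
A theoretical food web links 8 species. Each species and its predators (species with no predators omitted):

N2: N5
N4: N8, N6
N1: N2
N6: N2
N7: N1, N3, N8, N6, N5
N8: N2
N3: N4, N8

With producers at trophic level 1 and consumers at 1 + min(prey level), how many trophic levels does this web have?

Producers (level 1): N7.
Following each consumer down to its lowest-level prey: N7 → N3 → N4 (levels 1 through 3).
All prey of N4 (N3 2) are at level 2 or above, so N4 is at level 1 + 2 = 3.
Every consumer has at least one prey at level 2 or below, so none exceeds level 3.

3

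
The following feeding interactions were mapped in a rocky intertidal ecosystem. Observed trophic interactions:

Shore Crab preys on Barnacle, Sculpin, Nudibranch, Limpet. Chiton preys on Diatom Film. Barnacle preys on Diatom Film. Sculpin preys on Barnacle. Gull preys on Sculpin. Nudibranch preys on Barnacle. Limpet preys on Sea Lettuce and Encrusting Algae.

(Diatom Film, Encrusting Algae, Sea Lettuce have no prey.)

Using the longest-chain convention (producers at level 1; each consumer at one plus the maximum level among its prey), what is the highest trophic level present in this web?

4

Producers (level 1): Diatom Film, Encrusting Algae, Sea Lettuce.
Diatom Film → Barnacle → Sculpin → Gull gives Gull level 4.
No species has a prey at level 4, so no species reaches level 5.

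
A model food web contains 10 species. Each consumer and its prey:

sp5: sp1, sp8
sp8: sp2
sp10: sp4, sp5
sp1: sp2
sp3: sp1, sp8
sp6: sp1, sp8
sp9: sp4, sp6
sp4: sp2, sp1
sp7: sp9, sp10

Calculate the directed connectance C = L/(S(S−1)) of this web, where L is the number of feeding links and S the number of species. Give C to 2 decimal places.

The web has S = 10 species and L = 16 feeding links.
C = L / (S(S−1)) = 16 / 90 = 0.1778 ≈ 0.18.

C = 0.18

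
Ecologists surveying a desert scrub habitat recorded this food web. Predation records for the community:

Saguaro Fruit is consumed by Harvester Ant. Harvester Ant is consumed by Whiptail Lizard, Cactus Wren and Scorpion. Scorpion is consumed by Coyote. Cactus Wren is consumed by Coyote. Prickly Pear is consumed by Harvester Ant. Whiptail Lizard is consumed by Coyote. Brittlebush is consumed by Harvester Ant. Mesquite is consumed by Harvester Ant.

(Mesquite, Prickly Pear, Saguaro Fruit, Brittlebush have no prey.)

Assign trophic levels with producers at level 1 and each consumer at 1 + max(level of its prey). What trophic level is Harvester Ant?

Mesquite is a producer → level 1.
Harvester Ant eats Mesquite (level 1); other prey at levels: Prickly Pear 1, Saguaro Fruit 1, Brittlebush 1 → level 2.

Trophic level 2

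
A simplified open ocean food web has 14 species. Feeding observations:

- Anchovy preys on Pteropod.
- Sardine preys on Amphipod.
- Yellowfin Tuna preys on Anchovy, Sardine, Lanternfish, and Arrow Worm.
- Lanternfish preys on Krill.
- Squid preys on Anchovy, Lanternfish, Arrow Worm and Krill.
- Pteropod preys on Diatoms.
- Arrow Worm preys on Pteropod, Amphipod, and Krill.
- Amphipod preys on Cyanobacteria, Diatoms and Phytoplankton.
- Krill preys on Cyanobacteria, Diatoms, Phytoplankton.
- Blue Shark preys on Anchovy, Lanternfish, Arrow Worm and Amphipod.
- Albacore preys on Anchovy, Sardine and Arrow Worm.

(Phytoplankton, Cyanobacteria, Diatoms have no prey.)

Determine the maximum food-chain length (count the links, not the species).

One longest chain: Diatoms → Pteropod → Arrow Worm → Yellowfin Tuna.
It has 4 species and 3 links.

3 links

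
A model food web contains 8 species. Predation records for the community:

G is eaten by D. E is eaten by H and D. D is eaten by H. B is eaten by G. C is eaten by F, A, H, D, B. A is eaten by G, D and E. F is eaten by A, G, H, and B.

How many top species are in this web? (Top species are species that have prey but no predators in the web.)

Top species (has prey, but nothing eats it): H.
Count: 1.

1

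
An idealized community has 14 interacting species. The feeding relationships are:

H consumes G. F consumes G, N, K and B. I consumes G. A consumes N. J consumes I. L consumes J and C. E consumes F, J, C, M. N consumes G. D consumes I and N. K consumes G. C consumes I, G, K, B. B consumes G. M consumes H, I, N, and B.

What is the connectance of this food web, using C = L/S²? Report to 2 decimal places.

C = 0.14

The web has S = 14 species and L = 27 feeding links.
C = L / S² = 27 / 196 = 0.1378 ≈ 0.14.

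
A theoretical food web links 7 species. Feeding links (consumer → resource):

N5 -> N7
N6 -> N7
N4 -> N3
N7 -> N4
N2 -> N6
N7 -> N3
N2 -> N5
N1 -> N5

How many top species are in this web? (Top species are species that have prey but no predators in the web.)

Top species (has prey, but nothing eats it): N2, N1.
Count: 2.

2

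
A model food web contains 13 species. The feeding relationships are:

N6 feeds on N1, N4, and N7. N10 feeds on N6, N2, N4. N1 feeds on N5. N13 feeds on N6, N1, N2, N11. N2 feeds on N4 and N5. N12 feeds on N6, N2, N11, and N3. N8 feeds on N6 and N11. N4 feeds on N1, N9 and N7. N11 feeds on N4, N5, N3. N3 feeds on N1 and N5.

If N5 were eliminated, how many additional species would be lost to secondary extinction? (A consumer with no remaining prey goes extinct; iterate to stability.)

2

Remove N5.
Round 1: N1 (all prey gone) → extinct.
Round 2: N3 (all prey gone) → extinct.
No further losses. Total secondary extinctions: 2.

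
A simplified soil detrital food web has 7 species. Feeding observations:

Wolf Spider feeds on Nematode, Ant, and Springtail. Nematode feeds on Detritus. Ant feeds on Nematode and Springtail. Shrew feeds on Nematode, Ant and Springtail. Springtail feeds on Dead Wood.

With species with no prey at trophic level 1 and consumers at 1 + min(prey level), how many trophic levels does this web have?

3

Basal resources (level 1): Dead Wood, Detritus.
Following each consumer down to its lowest-level prey: Dead Wood → Springtail → Wolf Spider (levels 1 through 3).
All prey of Wolf Spider (Springtail 2, Nematode 2, Ant 3) are at level 2 or above, so Wolf Spider is at level 1 + 2 = 3.
Every consumer has at least one prey at level 2 or below, so none exceeds level 3.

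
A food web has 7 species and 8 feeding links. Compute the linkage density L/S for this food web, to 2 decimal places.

There are L = 8 links among S = 7 species.
L/S = 8/7 = 1.1429 ≈ 1.14.

L/S = 1.14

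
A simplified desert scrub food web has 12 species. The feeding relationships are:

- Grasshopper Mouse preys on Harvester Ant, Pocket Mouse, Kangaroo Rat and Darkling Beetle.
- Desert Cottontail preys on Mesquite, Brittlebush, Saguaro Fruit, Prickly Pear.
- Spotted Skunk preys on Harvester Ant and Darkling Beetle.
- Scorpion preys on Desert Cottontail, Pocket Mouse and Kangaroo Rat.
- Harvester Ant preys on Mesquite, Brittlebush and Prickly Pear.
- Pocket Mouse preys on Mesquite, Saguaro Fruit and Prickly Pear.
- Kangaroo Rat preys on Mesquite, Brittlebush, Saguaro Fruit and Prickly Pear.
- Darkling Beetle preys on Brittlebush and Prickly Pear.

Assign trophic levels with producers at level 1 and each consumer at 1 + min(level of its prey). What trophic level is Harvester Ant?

Prickly Pear is a producer → level 1.
Harvester Ant eats Prickly Pear → level 2.

Trophic level 2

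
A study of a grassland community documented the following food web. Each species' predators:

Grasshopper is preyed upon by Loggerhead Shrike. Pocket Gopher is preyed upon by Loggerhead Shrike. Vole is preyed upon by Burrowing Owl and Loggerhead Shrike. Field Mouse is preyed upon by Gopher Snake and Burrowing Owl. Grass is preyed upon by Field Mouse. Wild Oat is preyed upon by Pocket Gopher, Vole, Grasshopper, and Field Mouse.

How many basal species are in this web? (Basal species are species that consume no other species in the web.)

2

Basal species (no prey listed): Grass, Wild Oat.
Count: 2.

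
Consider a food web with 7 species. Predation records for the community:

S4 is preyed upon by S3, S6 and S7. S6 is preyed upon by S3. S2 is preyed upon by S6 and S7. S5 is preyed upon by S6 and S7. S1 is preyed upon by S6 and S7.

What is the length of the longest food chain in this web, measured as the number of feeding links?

2 links

One longest chain: S4 → S6 → S3.
It has 3 species and 2 links.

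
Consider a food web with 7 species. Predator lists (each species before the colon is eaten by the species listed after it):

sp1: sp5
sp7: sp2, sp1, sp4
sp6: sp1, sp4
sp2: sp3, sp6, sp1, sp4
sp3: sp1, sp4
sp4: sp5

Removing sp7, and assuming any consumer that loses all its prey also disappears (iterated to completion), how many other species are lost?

Remove sp7.
Round 1: sp2 (all prey gone) → extinct.
Round 2: sp3 (all prey gone), sp6 (all prey gone) → extinct.
Round 3: sp1 (all prey gone), sp4 (all prey gone) → extinct.
Round 4: sp5 (all prey gone) → extinct.
No further losses. Total secondary extinctions: 6.

6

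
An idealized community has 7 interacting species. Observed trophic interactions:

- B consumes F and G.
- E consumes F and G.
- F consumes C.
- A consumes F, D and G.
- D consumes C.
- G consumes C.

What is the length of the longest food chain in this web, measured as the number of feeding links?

2 links

One longest chain: C → G → A.
It has 3 species and 2 links.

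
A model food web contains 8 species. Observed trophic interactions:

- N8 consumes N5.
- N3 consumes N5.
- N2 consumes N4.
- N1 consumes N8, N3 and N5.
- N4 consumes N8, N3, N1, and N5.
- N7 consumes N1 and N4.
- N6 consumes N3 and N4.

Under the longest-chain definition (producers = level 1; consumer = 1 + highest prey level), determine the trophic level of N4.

N5 is a producer → level 1.
N8 eats N5 → level 2.
N1 eats N8 (level 2); other prey at levels: N5 1, N3 2 → level 3.
N4 eats N1 (level 3); other prey at levels: N5 1, N8 2, N3 2 → level 4.

Trophic level 4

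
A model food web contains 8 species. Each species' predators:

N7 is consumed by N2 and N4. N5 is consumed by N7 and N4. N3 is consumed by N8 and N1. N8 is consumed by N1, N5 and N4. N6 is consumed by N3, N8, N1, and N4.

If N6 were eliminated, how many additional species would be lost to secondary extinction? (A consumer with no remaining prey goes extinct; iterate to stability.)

7

Remove N6.
Round 1: N3 (all prey gone) → extinct.
Round 2: N8 (all prey gone) → extinct.
Round 3: N5 (all prey gone), N1 (all prey gone) → extinct.
Round 4: N7 (all prey gone) → extinct.
Round 5: N2 (all prey gone), N4 (all prey gone) → extinct.
No further losses. Total secondary extinctions: 7.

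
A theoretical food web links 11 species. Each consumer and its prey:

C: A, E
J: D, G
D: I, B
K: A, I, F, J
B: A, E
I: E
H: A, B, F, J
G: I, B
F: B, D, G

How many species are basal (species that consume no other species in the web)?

2

Basal species (no prey listed): A, E.
Count: 2.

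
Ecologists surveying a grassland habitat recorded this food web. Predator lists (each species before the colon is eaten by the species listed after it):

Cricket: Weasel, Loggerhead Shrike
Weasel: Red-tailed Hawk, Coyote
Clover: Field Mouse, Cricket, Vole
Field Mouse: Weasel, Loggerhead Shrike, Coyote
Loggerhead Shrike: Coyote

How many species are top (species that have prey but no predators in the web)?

3

Top species (has prey, but nothing eats it): Vole, Red-tailed Hawk, Coyote.
Count: 3.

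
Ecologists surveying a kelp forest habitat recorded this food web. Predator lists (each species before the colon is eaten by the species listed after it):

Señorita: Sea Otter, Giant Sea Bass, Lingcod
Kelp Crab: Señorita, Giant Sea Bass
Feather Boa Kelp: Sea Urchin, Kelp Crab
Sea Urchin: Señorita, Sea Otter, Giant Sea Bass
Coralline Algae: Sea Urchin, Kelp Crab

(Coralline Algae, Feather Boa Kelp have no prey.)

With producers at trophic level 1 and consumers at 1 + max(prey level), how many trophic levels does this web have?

Producers (level 1): Coralline Algae, Feather Boa Kelp.
Coralline Algae → Sea Urchin → Señorita → Giant Sea Bass gives Giant Sea Bass level 4.
No species has a prey at level 4, so no species reaches level 5.

4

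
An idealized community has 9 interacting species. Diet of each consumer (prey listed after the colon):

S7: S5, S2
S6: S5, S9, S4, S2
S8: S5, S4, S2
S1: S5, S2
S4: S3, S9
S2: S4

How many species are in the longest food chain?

One longest chain: S3 → S4 → S2 → S8.
It has 4 species and 3 links.

4 species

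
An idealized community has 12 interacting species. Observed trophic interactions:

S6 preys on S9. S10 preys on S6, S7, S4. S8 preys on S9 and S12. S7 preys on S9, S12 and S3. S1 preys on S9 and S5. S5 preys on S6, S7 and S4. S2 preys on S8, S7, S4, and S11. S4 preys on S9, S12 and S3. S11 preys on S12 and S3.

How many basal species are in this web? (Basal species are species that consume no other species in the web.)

Basal species (no prey listed): S9, S3, S12.
Count: 3.

3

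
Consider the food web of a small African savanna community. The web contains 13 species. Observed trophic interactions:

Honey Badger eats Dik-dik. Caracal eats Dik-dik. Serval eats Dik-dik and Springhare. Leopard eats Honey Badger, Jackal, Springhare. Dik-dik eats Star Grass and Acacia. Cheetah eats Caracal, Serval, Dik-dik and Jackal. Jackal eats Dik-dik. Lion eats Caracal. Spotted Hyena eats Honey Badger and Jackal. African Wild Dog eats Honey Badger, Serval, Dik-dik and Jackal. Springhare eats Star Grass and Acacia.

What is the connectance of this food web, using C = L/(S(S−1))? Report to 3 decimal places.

The web has S = 13 species and L = 23 feeding links.
C = L / (S(S−1)) = 23 / 156 = 0.1474 ≈ 0.147.

C = 0.147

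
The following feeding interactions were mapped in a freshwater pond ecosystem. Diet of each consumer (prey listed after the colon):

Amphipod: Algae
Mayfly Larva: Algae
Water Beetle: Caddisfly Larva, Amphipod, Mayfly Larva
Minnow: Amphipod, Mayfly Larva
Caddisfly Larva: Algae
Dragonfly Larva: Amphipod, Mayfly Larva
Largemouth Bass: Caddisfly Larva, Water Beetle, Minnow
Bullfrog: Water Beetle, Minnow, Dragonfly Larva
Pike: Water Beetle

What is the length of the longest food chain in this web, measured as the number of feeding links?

3 links

One longest chain: Algae → Caddisfly Larva → Water Beetle → Bullfrog.
It has 4 species and 3 links.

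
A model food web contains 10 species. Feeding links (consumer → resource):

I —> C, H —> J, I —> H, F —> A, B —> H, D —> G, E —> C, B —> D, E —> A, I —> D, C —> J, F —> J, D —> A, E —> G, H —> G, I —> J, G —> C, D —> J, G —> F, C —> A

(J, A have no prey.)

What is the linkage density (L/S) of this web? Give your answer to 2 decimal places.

L/S = 2.00

There are L = 20 links among S = 10 species.
L/S = 20/10 = 2.0000 ≈ 2.00.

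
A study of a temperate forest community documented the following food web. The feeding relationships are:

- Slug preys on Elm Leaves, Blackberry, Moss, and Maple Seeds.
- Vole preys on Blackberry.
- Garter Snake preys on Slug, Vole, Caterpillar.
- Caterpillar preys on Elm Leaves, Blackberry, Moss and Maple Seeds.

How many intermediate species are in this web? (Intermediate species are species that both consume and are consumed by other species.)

Intermediate species (has both prey and predators): Caterpillar, Slug, Vole.
Count: 3.

3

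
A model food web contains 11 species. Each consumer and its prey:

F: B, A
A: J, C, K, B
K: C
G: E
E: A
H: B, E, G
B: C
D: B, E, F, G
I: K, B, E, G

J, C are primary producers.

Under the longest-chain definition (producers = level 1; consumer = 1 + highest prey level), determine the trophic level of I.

C is a producer → level 1.
K eats C → level 2.
A eats K (level 2); other prey at levels: J 1, C 1, B 2 → level 3.
E eats A → level 4.
G eats E → level 5.
I eats G (level 5); other prey at levels: K 2, B 2, E 4 → level 6.

Trophic level 6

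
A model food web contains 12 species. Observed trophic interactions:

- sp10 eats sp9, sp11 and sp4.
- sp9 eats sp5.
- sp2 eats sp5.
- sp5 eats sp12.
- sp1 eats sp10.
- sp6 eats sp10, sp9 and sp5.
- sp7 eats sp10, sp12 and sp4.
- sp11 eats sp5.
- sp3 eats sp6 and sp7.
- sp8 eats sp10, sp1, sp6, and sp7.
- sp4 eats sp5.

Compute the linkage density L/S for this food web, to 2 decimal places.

L/S = 1.75

There are L = 21 links among S = 12 species.
L/S = 21/12 = 1.7500 ≈ 1.75.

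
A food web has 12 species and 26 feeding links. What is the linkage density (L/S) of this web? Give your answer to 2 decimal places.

There are L = 26 links among S = 12 species.
L/S = 26/12 = 2.1667 ≈ 2.17.

L/S = 2.17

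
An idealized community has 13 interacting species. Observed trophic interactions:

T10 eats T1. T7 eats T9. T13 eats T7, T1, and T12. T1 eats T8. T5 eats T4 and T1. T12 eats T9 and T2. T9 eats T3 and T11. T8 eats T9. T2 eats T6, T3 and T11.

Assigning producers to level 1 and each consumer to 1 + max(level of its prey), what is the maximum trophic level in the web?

5

Producers (level 1): T11, T4, T3, T6.
T11 → T9 → T8 → T1 → T5 gives T5 level 5.
No species has a prey at level 5, so no species reaches level 6.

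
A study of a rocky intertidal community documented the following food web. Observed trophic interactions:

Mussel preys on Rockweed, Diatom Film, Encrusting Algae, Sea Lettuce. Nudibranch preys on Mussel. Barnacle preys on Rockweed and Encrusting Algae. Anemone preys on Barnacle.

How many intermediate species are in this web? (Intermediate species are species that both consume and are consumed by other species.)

2

Intermediate species (has both prey and predators): Mussel, Barnacle.
Count: 2.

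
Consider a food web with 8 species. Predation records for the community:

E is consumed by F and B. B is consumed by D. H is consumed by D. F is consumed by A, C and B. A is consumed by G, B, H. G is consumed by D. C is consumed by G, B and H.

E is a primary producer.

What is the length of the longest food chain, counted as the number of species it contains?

One longest chain: E → F → A → G → D.
It has 5 species and 4 links.

5 species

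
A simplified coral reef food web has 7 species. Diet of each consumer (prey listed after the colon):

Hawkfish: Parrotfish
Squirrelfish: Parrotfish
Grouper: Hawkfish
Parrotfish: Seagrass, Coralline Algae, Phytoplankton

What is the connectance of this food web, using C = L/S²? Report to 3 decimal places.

C = 0.122

The web has S = 7 species and L = 6 feeding links.
C = L / S² = 6 / 49 = 0.1224 ≈ 0.122.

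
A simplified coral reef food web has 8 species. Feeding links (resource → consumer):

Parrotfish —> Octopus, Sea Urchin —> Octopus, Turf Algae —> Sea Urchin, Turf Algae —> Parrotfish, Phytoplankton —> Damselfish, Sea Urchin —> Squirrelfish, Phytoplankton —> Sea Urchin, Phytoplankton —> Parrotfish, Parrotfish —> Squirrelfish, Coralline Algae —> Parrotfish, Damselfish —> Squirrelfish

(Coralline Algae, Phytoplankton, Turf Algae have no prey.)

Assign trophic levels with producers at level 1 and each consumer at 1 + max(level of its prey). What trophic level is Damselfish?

Trophic level 2

Phytoplankton is a producer → level 1.
Damselfish eats Phytoplankton → level 2.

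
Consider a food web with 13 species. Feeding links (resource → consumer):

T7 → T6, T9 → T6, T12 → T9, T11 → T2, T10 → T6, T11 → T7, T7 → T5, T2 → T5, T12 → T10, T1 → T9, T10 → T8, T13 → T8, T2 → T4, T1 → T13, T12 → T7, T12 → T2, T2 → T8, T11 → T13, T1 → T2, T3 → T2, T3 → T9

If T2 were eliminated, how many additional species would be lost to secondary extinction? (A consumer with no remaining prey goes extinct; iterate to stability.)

1

Remove T2.
Round 1: T4 (all prey gone) → extinct.
No further losses. Total secondary extinctions: 1.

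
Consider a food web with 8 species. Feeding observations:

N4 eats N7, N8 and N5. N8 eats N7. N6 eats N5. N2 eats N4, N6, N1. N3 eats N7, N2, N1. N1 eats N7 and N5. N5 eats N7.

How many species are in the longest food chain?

5 species

One longest chain: N7 → N5 → N4 → N2 → N3.
It has 5 species and 4 links.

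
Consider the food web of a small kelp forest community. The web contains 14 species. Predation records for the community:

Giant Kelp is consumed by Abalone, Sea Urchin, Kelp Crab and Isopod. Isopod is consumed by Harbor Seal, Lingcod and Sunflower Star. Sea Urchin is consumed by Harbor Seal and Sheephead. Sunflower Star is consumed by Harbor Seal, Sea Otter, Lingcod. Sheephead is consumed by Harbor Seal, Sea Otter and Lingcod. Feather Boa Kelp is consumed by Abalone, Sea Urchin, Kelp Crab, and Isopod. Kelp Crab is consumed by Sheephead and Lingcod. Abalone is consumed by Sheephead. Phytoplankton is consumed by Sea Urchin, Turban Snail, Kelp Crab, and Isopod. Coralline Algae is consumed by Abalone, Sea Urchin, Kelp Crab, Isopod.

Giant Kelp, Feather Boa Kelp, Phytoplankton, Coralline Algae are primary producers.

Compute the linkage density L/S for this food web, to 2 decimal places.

There are L = 30 links among S = 14 species.
L/S = 30/14 = 2.1429 ≈ 2.14.

L/S = 2.14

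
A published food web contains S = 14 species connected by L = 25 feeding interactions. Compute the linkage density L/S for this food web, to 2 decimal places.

There are L = 25 links among S = 14 species.
L/S = 25/14 = 1.7857 ≈ 1.79.

L/S = 1.79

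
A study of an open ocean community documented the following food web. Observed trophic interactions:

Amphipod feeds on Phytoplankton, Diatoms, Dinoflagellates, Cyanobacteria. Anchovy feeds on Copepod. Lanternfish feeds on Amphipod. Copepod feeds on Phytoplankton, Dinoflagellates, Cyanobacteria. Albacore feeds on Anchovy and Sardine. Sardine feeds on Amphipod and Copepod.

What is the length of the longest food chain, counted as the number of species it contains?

One longest chain: Dinoflagellates → Copepod → Sardine → Albacore.
It has 4 species and 3 links.

4 species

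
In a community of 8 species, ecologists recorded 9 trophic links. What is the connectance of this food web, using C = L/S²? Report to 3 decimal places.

C = 0.141

The web has S = 8 species and L = 9 feeding links.
C = L / S² = 9 / 64 = 0.1406 ≈ 0.141.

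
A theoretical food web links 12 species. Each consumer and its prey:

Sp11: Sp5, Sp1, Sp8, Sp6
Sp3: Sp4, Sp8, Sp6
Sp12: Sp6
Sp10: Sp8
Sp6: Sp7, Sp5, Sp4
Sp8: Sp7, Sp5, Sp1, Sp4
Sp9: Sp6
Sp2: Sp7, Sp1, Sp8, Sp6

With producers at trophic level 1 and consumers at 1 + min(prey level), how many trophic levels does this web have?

Producers (level 1): Sp7, Sp5, Sp1, Sp4.
Following each consumer down to its lowest-level prey: Sp7 → Sp6 → Sp12 (levels 1 through 3).
All prey of Sp12 (Sp6 2) are at level 2 or above, so Sp12 is at level 1 + 2 = 3.
Every consumer has at least one prey at level 2 or below, so none exceeds level 3.

3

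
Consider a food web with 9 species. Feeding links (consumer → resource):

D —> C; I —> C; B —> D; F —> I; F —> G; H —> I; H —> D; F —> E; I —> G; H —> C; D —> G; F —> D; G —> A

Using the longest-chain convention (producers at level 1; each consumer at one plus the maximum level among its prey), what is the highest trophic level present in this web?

4

Producers (level 1): A, C, E.
A → G → I → H gives H level 4.
No species has a prey at level 4, so no species reaches level 5.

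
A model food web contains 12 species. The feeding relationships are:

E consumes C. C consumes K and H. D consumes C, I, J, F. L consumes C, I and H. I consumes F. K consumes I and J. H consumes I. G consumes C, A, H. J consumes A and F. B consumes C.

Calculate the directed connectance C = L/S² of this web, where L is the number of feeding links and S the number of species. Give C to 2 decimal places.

The web has S = 12 species and L = 20 feeding links.
C = L / S² = 20 / 144 = 0.1389 ≈ 0.14.

C = 0.14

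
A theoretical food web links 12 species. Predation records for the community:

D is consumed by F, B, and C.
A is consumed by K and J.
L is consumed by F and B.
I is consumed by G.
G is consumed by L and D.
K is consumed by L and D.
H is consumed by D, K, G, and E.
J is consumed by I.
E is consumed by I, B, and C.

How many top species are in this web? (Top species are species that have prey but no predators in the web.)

3

Top species (has prey, but nothing eats it): B, C, F.
Count: 3.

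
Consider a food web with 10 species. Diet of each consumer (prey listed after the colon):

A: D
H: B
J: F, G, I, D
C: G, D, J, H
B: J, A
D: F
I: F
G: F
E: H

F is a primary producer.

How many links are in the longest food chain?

One longest chain: F → G → J → B → H → C.
It has 6 species and 5 links.

5 links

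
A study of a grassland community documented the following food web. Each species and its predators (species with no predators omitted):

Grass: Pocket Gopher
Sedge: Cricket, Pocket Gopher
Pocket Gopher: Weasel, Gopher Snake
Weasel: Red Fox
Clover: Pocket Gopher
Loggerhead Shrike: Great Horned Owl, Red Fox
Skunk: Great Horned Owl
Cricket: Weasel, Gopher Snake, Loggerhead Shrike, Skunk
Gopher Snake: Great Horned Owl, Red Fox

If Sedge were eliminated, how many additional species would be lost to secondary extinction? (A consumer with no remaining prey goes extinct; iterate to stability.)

3

Remove Sedge.
Round 1: Cricket (all prey gone) → extinct.
Round 2: Loggerhead Shrike (all prey gone), Skunk (all prey gone) → extinct.
No further losses. Total secondary extinctions: 3.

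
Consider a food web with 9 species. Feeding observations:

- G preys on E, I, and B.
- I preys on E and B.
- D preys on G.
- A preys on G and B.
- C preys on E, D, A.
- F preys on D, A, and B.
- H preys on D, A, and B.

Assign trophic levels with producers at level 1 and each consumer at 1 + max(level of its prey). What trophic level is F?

B is a producer → level 1.
I eats B (level 1); other prey at levels: E 1 → level 2.
G eats I (level 2); other prey at levels: B 1, E 1 → level 3.
A eats G (level 3); other prey at levels: B 1 → level 4.
F eats A (level 4); other prey at levels: B 1, D 4 → level 5.

Trophic level 5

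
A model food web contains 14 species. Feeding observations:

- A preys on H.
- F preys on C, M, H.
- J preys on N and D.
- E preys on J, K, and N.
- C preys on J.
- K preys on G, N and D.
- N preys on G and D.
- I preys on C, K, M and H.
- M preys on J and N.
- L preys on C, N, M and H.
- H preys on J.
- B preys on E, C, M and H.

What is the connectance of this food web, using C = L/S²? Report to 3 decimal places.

The web has S = 14 species and L = 30 feeding links.
C = L / S² = 30 / 196 = 0.1531 ≈ 0.153.

C = 0.153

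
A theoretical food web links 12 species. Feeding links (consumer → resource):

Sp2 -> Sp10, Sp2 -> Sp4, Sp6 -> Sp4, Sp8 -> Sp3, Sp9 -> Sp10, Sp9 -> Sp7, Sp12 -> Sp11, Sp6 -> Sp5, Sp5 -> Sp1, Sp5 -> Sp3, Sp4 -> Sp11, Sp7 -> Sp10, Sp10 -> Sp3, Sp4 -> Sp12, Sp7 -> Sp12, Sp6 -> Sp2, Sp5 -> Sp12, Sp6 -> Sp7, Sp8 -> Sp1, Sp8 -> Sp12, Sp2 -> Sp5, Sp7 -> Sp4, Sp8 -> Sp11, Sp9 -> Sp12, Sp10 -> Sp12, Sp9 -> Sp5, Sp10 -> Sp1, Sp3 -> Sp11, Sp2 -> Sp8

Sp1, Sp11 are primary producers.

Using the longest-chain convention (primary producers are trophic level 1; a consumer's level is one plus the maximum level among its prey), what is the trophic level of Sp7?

Sp11 is a producer → level 1.
Sp3 eats Sp11 → level 2.
Sp10 eats Sp3 (level 2); other prey at levels: Sp1 1, Sp12 2 → level 3.
Sp7 eats Sp10 (level 3); other prey at levels: Sp12 2, Sp4 3 → level 4.

Trophic level 4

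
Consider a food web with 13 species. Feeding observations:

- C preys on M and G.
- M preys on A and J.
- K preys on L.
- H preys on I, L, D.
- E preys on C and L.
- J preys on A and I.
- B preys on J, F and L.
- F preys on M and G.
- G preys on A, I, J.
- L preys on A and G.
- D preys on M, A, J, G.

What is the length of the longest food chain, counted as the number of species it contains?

One longest chain: I → J → M → D → H.
It has 5 species and 4 links.

5 species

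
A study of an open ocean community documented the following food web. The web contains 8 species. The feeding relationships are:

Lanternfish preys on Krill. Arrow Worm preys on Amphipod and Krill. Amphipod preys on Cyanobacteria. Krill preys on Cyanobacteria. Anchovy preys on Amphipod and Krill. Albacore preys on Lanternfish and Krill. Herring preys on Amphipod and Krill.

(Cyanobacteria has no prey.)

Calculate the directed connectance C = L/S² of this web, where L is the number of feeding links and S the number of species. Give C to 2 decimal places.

C = 0.17

The web has S = 8 species and L = 11 feeding links.
C = L / S² = 11 / 64 = 0.1719 ≈ 0.17.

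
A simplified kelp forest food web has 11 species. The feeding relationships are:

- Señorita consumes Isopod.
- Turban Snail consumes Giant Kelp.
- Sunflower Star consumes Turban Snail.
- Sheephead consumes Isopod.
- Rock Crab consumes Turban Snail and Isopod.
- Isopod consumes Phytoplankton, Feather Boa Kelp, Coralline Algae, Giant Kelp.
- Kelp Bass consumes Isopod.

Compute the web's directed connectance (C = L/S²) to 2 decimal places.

C = 0.09

The web has S = 11 species and L = 11 feeding links.
C = L / S² = 11 / 121 = 0.0909 ≈ 0.09.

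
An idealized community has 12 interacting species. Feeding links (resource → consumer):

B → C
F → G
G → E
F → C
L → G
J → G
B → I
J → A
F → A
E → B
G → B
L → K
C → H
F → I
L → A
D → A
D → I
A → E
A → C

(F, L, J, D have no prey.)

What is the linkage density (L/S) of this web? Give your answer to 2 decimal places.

There are L = 19 links among S = 12 species.
L/S = 19/12 = 1.5833 ≈ 1.58.

L/S = 1.58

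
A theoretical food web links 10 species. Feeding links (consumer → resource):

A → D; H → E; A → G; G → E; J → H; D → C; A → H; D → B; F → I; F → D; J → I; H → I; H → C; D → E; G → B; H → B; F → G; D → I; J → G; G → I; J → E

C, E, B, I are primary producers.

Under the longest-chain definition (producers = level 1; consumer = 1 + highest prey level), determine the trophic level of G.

E is a producer → level 1.
G eats E (level 1); other prey at levels: B 1, I 1 → level 2.

Trophic level 2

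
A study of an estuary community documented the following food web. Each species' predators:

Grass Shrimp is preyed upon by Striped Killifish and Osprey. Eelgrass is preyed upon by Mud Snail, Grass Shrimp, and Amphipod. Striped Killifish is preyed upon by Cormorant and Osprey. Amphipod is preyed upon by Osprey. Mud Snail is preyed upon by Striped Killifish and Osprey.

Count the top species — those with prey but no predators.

2

Top species (has prey, but nothing eats it): Osprey, Cormorant.
Count: 2.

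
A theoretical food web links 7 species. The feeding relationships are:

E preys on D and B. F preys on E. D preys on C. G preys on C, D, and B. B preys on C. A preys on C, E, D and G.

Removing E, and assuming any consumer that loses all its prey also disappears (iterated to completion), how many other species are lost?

Remove E.
Round 1: F (all prey gone) → extinct.
No further losses. Total secondary extinctions: 1.

1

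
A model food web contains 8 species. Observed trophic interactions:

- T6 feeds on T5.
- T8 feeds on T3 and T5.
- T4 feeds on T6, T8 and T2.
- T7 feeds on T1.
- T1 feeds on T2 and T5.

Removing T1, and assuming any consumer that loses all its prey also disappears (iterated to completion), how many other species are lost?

Remove T1.
Round 1: T7 (all prey gone) → extinct.
No further losses. Total secondary extinctions: 1.

1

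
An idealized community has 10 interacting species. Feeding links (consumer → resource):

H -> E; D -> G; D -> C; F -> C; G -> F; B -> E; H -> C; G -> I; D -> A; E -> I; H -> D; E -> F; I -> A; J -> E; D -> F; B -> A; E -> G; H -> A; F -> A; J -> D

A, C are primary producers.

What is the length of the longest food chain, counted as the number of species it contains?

One longest chain: A → F → G → E → B.
It has 5 species and 4 links.

5 species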